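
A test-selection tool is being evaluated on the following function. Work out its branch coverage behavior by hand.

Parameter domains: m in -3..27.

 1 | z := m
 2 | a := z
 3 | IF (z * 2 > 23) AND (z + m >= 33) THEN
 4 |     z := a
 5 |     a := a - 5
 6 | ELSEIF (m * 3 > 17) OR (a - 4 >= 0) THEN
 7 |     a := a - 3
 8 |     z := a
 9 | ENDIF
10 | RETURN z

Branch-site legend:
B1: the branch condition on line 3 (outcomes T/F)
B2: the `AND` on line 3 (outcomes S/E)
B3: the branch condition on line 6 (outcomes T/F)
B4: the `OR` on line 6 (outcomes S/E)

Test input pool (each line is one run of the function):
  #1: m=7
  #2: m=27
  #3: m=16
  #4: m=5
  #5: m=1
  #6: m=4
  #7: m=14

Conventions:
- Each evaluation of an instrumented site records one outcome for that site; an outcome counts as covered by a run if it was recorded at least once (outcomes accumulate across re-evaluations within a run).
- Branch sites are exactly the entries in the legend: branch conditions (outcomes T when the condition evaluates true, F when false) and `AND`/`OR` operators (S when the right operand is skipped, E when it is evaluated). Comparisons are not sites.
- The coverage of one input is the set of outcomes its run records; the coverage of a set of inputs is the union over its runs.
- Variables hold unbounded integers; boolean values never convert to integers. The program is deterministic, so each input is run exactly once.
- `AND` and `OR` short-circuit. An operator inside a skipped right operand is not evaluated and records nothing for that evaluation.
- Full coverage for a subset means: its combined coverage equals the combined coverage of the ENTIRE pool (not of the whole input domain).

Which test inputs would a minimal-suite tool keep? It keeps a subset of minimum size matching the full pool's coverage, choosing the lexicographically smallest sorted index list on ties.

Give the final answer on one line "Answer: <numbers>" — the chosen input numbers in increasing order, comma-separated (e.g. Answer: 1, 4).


input #1 (m=7): events B2->S, B1->F, B4->S, B3->T; covers B1=F, B2=S, B3=T, B4=S
input #2 (m=27): events B2->E, B1->T; covers B1=T, B2=E
input #3 (m=16): events B2->E, B1->F, B4->S, B3->T; covers B1=F, B2=E, B3=T, B4=S
input #4 (m=5): events B2->S, B1->F, B4->E, B3->T; covers B1=F, B2=S, B3=T, B4=E
input #5 (m=1): events B2->S, B1->F, B4->E, B3->F; covers B1=F, B2=S, B3=F, B4=E
input #6 (m=4): events B2->S, B1->F, B4->E, B3->T; covers B1=F, B2=S, B3=T, B4=E
input #7 (m=14): events B2->E, B1->F, B4->S, B3->T; covers B1=F, B2=E, B3=T, B4=S
together the pool reaches 8 outcomes: B1=T, B1=F, B2=S, B2=E, B3=T, B3=F, B4=S, B4=E
every size-1 subset falls short of the 8 outcomes (best: 4/8)
every size-2 subset falls short of the 8 outcomes (best: 7/8)
size 3: inputs {1, 2, 5} cover all 8 outcomes, and no lexicographically smaller subset of this size does
Answer: 1, 2, 5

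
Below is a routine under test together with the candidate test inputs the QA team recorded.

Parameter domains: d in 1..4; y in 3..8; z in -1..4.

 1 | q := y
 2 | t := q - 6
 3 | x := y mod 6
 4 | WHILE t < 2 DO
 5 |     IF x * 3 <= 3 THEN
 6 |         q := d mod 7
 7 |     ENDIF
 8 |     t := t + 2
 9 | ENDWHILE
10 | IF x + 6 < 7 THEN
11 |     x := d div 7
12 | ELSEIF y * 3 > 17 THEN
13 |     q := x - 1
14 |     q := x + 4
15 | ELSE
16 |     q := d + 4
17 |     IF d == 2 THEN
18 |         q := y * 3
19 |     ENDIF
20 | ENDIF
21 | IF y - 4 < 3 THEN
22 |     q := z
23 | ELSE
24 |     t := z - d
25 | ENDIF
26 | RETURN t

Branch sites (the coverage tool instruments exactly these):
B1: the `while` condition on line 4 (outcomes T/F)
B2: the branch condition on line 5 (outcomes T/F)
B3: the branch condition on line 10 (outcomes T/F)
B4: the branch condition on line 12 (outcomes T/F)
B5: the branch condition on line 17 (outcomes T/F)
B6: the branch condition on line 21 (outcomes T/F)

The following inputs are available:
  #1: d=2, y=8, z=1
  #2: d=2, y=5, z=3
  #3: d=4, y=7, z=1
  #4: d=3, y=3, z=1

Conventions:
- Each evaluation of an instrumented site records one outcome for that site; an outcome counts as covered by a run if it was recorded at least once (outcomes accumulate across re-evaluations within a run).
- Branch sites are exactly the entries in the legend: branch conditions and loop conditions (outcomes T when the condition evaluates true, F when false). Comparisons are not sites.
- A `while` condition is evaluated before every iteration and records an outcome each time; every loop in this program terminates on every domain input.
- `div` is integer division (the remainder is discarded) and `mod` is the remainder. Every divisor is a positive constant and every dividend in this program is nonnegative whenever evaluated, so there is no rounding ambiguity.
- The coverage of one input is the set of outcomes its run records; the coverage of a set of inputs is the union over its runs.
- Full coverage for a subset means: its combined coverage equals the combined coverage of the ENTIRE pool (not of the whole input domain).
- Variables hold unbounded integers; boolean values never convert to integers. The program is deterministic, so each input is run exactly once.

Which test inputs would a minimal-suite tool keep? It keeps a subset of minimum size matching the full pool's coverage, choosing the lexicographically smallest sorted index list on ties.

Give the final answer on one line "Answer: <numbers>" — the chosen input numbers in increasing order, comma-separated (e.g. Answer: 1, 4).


run #1 (d=2, y=8, z=1) records B1=F, B3=F, B4=T, B6=F
run #2 (d=2, y=5, z=3) records B1=T, B1=F, B2=F, B3=F, B4=F, B5=T, B6=T
run #3 (d=4, y=7, z=1) records B1=T, B1=F, B2=T, B3=F, B4=T, B6=F
run #4 (d=3, y=3, z=1) records B1=T, B1=F, B2=F, B3=F, B4=F, B5=F, B6=T
the full pool covers 11 outcomes: B1=T, B1=F, B2=T, B2=F, B3=F, B4=T, B4=F, B5=T, B5=F, B6=T, B6=F
size 1 is not enough: best union over all size-1 subsets is 7/11
size 2 is not enough: best union over all size-2 subsets is 10/11
at size 3, {2, 3, 4} reaches all 11 outcomes; every lexicographically earlier size-3 subset fails
Answer: 2, 3, 4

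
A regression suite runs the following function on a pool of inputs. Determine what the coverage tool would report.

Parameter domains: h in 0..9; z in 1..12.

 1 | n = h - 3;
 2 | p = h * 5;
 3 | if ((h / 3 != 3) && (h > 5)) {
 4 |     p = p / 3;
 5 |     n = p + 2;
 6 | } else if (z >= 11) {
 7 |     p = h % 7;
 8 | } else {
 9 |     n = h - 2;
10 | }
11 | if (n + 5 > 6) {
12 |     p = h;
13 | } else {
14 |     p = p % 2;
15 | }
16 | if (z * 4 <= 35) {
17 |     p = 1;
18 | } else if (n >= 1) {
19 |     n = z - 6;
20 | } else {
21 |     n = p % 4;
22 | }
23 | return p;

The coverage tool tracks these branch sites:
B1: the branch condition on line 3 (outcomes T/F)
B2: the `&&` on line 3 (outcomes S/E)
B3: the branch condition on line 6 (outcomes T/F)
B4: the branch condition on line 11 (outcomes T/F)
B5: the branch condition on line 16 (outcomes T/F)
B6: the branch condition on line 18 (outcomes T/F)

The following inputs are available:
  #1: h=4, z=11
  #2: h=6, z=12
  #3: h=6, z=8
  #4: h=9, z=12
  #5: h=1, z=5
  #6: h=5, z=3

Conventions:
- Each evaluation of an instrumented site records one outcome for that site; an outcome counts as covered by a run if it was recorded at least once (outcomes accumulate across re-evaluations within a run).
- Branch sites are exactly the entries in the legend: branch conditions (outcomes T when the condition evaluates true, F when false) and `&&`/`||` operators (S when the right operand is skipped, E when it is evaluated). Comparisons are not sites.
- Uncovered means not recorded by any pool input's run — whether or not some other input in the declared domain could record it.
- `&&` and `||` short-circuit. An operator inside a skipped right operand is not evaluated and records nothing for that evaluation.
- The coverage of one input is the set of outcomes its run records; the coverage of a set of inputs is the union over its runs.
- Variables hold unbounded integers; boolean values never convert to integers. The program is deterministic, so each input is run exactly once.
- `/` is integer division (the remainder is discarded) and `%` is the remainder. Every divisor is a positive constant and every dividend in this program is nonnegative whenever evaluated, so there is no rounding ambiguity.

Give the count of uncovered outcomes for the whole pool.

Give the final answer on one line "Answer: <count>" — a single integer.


run #1 (h=4, z=11) runs B2->E, B1->F, B3->T, B4->F, B5->F, B6->T; records B1=F, B2=E, B3=T, B4=F, B5=F, B6=T
run #2 (h=6, z=12) runs B2->E, B1->T, B4->T, B5->F, B6->T; records B1=T, B2=E, B4=T, B5=F, B6=T
run #3 (h=6, z=8) runs B2->E, B1->T, B4->T, B5->T; records B1=T, B2=E, B4=T, B5=T
run #4 (h=9, z=12) runs B2->S, B1->F, B3->T, B4->T, B5->F, B6->T; records B1=F, B2=S, B3=T, B4=T, B5=F, B6=T
run #5 (h=1, z=5) runs B2->E, B1->F, B3->F, B4->F, B5->T; records B1=F, B2=E, B3=F, B4=F, B5=T
run #6 (h=5, z=3) runs B2->E, B1->F, B3->F, B4->T, B5->T; records B1=F, B2=E, B3=F, B4=T, B5=T
union over the pool: B1=T, B1=F, B2=S, B2=E, B3=T, B3=F, B4=T, B4=F, B5=T, B5=F, B6=T
uncovered (1 of 12): B6=F
Answer: 1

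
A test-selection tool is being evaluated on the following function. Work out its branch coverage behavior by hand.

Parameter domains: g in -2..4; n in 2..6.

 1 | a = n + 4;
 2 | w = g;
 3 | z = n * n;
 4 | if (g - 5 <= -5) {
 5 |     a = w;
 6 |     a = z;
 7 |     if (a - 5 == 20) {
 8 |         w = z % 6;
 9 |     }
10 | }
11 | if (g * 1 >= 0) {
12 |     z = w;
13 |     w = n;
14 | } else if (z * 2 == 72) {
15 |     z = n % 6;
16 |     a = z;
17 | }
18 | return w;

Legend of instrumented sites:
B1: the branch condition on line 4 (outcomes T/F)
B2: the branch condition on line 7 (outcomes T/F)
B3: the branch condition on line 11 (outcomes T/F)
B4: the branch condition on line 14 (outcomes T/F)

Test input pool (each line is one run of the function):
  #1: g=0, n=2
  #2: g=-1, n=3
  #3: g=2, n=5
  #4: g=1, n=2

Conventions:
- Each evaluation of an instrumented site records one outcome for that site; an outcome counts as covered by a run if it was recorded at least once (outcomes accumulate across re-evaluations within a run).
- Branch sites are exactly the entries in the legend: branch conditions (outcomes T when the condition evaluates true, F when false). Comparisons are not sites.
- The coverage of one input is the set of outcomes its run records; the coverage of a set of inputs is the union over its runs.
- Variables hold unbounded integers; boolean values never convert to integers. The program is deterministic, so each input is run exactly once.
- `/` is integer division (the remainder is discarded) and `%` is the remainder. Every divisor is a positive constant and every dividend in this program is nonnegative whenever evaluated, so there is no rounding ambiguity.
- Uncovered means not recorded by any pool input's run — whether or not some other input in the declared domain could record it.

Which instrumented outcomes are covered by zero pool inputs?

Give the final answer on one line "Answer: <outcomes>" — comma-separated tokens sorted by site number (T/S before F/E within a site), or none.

run #1 (g=0, n=2) runs B1->T, B2->F, B3->T; records B1=T, B2=F, B3=T
run #2 (g=-1, n=3) runs B1->T, B2->F, B3->F, B4->F; records B1=T, B2=F, B3=F, B4=F
run #3 (g=2, n=5) runs B1->F, B3->T; records B1=F, B3=T
run #4 (g=1, n=2) runs B1->F, B3->T; records B1=F, B3=T
union over the pool: B1=T, B1=F, B2=F, B3=T, B3=F, B4=F
uncovered (2 of 8): B2=T, B4=T

Answer: B2=T, B4=T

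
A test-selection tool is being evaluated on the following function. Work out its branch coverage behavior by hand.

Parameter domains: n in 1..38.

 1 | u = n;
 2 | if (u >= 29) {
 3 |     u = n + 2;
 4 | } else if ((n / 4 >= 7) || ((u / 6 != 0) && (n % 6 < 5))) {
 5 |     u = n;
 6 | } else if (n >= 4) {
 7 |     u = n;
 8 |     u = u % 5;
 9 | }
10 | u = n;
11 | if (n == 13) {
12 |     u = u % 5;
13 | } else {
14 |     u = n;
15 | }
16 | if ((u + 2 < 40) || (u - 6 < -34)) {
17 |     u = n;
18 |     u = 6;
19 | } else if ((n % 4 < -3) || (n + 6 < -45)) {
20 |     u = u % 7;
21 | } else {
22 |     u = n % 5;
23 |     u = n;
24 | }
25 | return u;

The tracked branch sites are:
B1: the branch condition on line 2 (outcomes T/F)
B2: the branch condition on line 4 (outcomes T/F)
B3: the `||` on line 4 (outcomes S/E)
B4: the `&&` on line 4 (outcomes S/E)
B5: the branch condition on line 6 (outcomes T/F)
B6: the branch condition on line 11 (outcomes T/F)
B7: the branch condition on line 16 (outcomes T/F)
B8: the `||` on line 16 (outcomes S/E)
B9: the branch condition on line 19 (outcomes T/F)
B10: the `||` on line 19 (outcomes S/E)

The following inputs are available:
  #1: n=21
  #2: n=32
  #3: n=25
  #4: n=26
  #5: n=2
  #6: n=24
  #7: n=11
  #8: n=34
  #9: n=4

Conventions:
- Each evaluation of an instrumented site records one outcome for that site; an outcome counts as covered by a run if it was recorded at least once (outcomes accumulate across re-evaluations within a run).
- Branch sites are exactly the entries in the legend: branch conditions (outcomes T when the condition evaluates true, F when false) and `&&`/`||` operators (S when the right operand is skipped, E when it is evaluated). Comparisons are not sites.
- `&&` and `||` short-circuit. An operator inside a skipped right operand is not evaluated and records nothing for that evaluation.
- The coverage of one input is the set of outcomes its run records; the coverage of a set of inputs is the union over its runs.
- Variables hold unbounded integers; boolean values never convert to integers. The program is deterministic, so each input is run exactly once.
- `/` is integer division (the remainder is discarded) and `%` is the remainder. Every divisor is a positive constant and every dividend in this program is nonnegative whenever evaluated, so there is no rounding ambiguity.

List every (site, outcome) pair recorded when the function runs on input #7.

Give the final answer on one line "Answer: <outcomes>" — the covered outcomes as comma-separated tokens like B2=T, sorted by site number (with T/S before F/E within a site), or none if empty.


Tracing the run of input #7 (n=11):
  B1->F, B3->E, B4->E, B2->F, B5->T, B6->F, B8->S, B7->T
distinct outcomes covered: B1=F, B2=F, B3=E, B4=E, B5=T, B6=F, B7=T, B8=S
Answer: B1=F, B2=F, B3=E, B4=E, B5=T, B6=F, B7=T, B8=S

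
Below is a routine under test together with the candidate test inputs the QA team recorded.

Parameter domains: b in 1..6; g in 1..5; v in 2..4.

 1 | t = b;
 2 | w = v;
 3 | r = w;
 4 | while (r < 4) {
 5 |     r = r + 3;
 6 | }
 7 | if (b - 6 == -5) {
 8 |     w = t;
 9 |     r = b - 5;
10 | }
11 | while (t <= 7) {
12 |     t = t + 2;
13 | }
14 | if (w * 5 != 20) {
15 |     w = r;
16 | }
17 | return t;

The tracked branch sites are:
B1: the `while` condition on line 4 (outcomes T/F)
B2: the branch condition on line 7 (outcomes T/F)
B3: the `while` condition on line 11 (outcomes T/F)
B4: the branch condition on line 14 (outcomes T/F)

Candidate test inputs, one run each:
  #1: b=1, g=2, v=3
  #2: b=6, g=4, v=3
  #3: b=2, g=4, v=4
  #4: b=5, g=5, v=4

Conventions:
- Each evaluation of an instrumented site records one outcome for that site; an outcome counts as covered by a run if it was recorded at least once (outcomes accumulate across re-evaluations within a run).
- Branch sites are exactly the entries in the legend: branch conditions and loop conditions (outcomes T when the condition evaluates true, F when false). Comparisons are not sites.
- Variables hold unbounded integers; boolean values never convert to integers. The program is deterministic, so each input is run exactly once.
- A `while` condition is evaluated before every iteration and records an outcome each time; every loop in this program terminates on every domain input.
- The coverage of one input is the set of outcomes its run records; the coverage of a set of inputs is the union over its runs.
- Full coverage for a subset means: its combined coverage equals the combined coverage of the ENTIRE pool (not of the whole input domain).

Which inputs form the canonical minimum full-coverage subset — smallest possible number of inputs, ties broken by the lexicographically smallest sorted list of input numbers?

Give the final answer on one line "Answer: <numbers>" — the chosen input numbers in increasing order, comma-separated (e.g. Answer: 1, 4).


input #1, b=1, g=2, v=3: events B1->T, B1->F, B2->T, B3->T, B3->T, B3->T, B3->T, B3->F, B4->T; outcomes B1=T, B1=F, B2=T, B3=T, B3=F, B4=T
input #2, b=6, g=4, v=3: events B1->T, B1->F, B2->F, B3->T, B3->F, B4->T; outcomes B1=T, B1=F, B2=F, B3=T, B3=F, B4=T
input #3, b=2, g=4, v=4: events B1->F, B2->F, B3->T, B3->T, B3->T, B3->F, B4->F; outcomes B1=F, B2=F, B3=T, B3=F, B4=F
input #4, b=5, g=5, v=4: events B1->F, B2->F, B3->T, B3->T, B3->F, B4->F; outcomes B1=F, B2=F, B3=T, B3=F, B4=F
the full pool covers 8 outcomes: B1=T, B1=F, B2=T, B2=F, B3=T, B3=F, B4=T, B4=F
every size-1 subset falls short of the 8 outcomes (best: 6/8)
the canonical winner is {1, 3}: size 2, full 8-outcome coverage, earliest index list among size-2 covers
Answer: 1, 3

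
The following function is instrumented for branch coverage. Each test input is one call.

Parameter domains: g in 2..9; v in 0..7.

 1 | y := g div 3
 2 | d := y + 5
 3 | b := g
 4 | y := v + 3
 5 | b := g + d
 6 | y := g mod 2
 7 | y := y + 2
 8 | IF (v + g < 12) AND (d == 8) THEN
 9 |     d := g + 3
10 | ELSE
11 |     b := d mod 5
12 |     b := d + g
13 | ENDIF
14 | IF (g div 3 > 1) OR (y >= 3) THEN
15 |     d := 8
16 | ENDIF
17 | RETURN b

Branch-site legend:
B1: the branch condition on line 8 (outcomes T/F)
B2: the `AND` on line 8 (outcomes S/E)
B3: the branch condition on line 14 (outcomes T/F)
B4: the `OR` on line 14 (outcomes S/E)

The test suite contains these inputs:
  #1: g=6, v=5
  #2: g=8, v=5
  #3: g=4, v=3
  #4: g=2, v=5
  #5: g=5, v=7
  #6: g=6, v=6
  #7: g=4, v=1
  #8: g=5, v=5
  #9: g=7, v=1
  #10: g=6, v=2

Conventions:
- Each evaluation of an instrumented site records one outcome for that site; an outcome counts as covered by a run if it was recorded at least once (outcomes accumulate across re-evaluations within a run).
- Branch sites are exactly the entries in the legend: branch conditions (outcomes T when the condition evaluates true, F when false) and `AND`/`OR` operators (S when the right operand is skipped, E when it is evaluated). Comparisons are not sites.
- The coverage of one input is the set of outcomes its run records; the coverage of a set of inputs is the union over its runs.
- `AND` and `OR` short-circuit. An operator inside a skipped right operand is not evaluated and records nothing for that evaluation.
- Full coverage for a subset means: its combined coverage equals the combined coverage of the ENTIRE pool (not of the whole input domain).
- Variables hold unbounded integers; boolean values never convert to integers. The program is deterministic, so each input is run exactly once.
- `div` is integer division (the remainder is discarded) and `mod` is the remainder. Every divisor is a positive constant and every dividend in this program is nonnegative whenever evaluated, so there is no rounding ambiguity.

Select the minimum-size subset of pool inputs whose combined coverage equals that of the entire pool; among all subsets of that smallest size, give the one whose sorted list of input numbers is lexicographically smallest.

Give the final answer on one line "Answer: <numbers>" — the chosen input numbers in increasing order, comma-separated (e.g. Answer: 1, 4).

test 1 (g=6, v=5) fires B2->E, B1->F, B4->S, B3->T; hits B1=F, B2=E, B3=T, B4=S
test 2 (g=8, v=5) fires B2->S, B1->F, B4->S, B3->T; hits B1=F, B2=S, B3=T, B4=S
test 3 (g=4, v=3) fires B2->E, B1->F, B4->E, B3->F; hits B1=F, B2=E, B3=F, B4=E
test 4 (g=2, v=5) fires B2->E, B1->F, B4->E, B3->F; hits B1=F, B2=E, B3=F, B4=E
test 5 (g=5, v=7) fires B2->S, B1->F, B4->E, B3->T; hits B1=F, B2=S, B3=T, B4=E
test 6 (g=6, v=6) fires B2->S, B1->F, B4->S, B3->T; hits B1=F, B2=S, B3=T, B4=S
test 7 (g=4, v=1) fires B2->E, B1->F, B4->E, B3->F; hits B1=F, B2=E, B3=F, B4=E
test 8 (g=5, v=5) fires B2->E, B1->F, B4->E, B3->T; hits B1=F, B2=E, B3=T, B4=E
test 9 (g=7, v=1) fires B2->E, B1->F, B4->S, B3->T; hits B1=F, B2=E, B3=T, B4=S
test 10 (g=6, v=2) fires B2->E, B1->F, B4->S, B3->T; hits B1=F, B2=E, B3=T, B4=S
pool-wide coverage (7 outcomes): B1=F, B2=S, B2=E, B3=T, B3=F, B4=S, B4=E
checked all size-1 subsets: none covers 7 outcomes (max 4/7)
the canonical winner is {2, 3}: size 2, full 7-outcome coverage, earliest index list among size-2 covers

Answer: 2, 3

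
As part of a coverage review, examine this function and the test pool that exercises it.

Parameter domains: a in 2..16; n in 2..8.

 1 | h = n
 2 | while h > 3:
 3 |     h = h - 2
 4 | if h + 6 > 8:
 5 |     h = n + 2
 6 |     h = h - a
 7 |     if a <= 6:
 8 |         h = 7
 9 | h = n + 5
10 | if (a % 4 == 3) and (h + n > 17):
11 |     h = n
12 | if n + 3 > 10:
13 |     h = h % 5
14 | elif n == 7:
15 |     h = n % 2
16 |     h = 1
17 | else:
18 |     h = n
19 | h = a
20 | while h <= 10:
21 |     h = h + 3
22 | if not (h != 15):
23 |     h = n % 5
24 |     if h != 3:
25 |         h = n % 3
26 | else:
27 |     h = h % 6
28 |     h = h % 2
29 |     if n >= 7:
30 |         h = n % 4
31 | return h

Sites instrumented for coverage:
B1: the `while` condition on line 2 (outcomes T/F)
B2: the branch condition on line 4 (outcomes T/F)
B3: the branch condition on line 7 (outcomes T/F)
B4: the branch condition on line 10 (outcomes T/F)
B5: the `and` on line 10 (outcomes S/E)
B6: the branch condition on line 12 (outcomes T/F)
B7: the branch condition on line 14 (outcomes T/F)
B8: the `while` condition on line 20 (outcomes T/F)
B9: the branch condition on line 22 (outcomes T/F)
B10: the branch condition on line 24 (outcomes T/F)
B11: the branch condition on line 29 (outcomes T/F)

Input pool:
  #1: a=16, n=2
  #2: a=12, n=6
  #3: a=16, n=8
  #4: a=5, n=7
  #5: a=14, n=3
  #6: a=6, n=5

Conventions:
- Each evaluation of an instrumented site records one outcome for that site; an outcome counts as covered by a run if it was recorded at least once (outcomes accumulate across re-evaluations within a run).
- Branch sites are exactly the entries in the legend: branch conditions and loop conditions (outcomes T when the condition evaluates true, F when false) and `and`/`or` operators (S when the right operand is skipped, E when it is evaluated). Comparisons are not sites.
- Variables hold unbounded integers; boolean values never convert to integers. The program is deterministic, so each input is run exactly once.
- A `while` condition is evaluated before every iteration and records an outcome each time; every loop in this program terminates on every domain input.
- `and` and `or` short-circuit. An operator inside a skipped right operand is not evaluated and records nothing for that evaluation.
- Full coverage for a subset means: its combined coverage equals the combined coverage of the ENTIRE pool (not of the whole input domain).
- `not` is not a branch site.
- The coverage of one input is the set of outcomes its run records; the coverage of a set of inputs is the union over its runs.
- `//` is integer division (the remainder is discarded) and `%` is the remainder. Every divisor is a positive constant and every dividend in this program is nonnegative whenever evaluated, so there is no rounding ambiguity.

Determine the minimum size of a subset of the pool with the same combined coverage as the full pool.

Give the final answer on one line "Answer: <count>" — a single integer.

run #1 (a=16, n=2) records B1=F, B2=F, B4=F, B5=S, B6=F, B7=F, B8=F, B9=F, B11=F
run #2 (a=12, n=6) records B1=T, B1=F, B2=F, B4=F, B5=S, B6=F, B7=F, B8=F, B9=F, B11=F
run #3 (a=16, n=8) records B1=T, B1=F, B2=F, B4=F, B5=S, B6=T, B8=F, B9=F, B11=T
run #4 (a=5, n=7) records B1=T, B1=F, B2=T, B3=T, B4=F, B5=S, B6=F, B7=T, B8=T, B8=F, B9=F, B11=T
run #5 (a=14, n=3) records B1=F, B2=T, B3=F, B4=F, B5=S, B6=F, B7=F, B8=F, B9=F, B11=F
run #6 (a=6, n=5) records B1=T, B1=F, B2=T, B3=T, B4=F, B5=S, B6=F, B7=F, B8=T, B8=F, B9=F, B11=F
the full pool covers 17 outcomes: B1=T, B1=F, B2=T, B2=F, B3=T, B3=F, B4=F, B5=S, B6=T, B6=F, B7=T, B7=F, B8=T, B8=F, B9=F, B11=T, B11=F
size 1 is not enough: best union over all size-1 subsets is 12/17
size 2 is not enough: best union over all size-2 subsets is 15/17
inputs {3, 4, 5} (size 3) cover everything; no size-3 subset with a lexicographically smaller index list covers all 17

Answer: 3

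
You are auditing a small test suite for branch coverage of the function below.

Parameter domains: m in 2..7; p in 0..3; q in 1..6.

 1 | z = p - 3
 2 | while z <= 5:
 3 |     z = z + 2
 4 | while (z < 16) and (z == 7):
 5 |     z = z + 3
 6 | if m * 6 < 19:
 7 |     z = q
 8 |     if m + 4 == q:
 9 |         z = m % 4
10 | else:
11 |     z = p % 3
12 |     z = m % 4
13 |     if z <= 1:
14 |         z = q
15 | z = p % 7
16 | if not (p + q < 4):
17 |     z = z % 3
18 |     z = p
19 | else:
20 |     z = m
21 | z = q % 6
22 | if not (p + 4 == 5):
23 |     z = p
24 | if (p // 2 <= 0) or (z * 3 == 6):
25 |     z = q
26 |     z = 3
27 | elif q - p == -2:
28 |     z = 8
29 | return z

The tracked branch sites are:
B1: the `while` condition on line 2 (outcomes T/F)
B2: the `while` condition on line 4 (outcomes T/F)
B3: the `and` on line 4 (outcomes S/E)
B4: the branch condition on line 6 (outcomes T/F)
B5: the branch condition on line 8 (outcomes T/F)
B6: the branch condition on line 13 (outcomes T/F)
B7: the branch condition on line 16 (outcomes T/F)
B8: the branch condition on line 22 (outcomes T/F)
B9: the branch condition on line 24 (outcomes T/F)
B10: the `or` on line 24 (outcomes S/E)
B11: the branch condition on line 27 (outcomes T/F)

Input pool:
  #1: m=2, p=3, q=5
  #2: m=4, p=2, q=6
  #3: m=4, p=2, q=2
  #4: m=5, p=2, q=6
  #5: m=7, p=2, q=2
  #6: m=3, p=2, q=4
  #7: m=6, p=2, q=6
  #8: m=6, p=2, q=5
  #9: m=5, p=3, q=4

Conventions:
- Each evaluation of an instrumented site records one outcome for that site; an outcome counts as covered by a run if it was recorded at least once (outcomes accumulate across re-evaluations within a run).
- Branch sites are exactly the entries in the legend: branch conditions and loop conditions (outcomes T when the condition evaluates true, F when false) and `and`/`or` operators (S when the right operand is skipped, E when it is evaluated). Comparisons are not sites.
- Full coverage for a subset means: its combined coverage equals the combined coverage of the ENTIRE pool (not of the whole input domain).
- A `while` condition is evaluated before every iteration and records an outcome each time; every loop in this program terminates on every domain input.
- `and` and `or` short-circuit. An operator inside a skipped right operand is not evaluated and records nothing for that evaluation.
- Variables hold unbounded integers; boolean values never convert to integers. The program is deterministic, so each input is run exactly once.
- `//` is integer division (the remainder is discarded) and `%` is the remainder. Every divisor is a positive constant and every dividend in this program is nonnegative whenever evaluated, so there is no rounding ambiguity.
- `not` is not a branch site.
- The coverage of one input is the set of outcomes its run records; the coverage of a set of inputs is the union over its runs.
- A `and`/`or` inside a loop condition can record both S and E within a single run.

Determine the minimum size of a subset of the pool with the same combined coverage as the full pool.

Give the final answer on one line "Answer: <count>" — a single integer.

input #1 (m=2, p=3, q=5): covers B1=T, B1=F, B2=F, B3=E, B4=T, B5=F, B7=T, B8=T, B9=F, B10=E, B11=F
input #2 (m=4, p=2, q=6): covers B1=T, B1=F, B2=T, B2=F, B3=E, B4=F, B6=T, B7=T, B8=T, B9=T, B10=E
input #3 (m=4, p=2, q=2): covers B1=T, B1=F, B2=T, B2=F, B3=E, B4=F, B6=T, B7=T, B8=T, B9=T, B10=E
input #4 (m=5, p=2, q=6): covers B1=T, B1=F, B2=T, B2=F, B3=E, B4=F, B6=T, B7=T, B8=T, B9=T, B10=E
input #5 (m=7, p=2, q=2): covers B1=T, B1=F, B2=T, B2=F, B3=E, B4=F, B6=F, B7=T, B8=T, B9=T, B10=E
input #6 (m=3, p=2, q=4): covers B1=T, B1=F, B2=T, B2=F, B3=E, B4=T, B5=F, B7=T, B8=T, B9=T, B10=E
input #7 (m=6, p=2, q=6): covers B1=T, B1=F, B2=T, B2=F, B3=E, B4=F, B6=F, B7=T, B8=T, B9=T, B10=E
input #8 (m=6, p=2, q=5): covers B1=T, B1=F, B2=T, B2=F, B3=E, B4=F, B6=F, B7=T, B8=T, B9=T, B10=E
input #9 (m=5, p=3, q=4): covers B1=T, B1=F, B2=F, B3=E, B4=F, B6=T, B7=T, B8=T, B9=F, B10=E, B11=F
the full pool covers 16 outcomes: B1=T, B1=F, B2=T, B2=F, B3=E, B4=T, B4=F, B5=F, B6=T, B6=F, B7=T, B8=T, B9=T, B9=F, B10=E, B11=F
no size-1 subset reaches all 16 outcomes (best union: 11/16)
no size-2 subset reaches all 16 outcomes (best union: 15/16)
size 3: inputs {1, 2, 5} cover all 16 outcomes, and no lexicographically smaller subset of this size does

Answer: 3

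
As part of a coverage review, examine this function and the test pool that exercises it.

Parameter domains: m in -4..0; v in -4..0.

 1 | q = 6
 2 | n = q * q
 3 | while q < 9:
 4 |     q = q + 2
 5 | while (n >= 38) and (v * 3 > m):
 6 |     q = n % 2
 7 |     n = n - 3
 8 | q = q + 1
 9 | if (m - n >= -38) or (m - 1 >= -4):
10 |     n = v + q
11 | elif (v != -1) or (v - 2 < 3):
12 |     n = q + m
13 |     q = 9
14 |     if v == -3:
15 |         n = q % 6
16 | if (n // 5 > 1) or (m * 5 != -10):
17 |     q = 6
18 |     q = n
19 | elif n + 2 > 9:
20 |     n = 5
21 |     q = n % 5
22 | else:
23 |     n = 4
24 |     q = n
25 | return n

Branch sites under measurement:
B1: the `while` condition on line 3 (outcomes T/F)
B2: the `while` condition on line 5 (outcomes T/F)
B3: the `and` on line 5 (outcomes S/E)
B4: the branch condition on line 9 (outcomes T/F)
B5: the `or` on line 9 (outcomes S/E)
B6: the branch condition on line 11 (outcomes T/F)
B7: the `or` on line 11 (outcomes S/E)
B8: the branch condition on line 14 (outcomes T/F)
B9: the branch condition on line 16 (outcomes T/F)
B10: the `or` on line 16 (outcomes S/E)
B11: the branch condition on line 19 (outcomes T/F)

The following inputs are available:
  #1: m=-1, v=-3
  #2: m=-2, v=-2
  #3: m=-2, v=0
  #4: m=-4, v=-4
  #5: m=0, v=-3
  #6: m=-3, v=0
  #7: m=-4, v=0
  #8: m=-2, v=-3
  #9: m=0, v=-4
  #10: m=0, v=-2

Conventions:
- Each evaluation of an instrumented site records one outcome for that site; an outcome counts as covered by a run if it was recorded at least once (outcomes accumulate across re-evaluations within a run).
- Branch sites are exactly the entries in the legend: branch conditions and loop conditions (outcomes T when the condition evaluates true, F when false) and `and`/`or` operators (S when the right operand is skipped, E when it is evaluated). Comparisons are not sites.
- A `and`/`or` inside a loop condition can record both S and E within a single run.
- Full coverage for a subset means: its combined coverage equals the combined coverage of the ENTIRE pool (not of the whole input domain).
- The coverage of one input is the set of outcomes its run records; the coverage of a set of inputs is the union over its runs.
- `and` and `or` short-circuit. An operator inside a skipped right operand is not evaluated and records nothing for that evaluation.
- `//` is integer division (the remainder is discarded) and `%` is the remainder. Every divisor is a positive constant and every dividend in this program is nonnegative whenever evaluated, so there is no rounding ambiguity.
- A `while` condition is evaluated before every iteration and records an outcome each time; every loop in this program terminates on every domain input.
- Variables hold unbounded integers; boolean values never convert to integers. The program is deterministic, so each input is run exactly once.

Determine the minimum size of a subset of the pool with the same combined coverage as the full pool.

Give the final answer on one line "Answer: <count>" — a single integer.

#1 (m=-1, v=-3) -> B1->T, B1->T, B1->F, B3->S, B2->F, B5->S, B4->T, B10->E, B9->T; covered: B1=T, B1=F, B2=F, B3=S, B4=T, B5=S, B9=T, B10=E
#2 (m=-2, v=-2) -> B1->T, B1->T, B1->F, B3->S, B2->F, B5->S, B4->T, B10->E, B9->F, B11->T; covered: B1=T, B1=F, B2=F, B3=S, B4=T, B5=S, B9=F, B10=E, B11=T
#3 (m=-2, v=0) -> B1->T, B1->T, B1->F, B3->S, B2->F, B5->S, B4->T, B10->S, B9->T; covered: B1=T, B1=F, B2=F, B3=S, B4=T, B5=S, B9=T, B10=S
#4 (m=-4, v=-4) -> B1->T, B1->T, B1->F, B3->S, B2->F, B5->E, B4->F, B7->S, B6->T, B8->F, B10->E, B9->T; covered: B1=T, B1=F, B2=F, B3=S, B4=F, B5=E, B6=T, B7=S, B8=F, B9=T, B10=E
#5 (m=0, v=-3) -> B1->T, B1->T, B1->F, B3->S, B2->F, B5->S, B4->T, B10->E, B9->T; covered: B1=T, B1=F, B2=F, B3=S, B4=T, B5=S, B9=T, B10=E
#6 (m=-3, v=0) -> B1->T, B1->T, B1->F, B3->S, B2->F, B5->E, B4->T, B10->S, B9->T; covered: B1=T, B1=F, B2=F, B3=S, B4=T, B5=E, B9=T, B10=S
#7 (m=-4, v=0) -> B1->T, B1->T, B1->F, B3->S, B2->F, B5->E, B4->F, B7->S, B6->T, B8->F, B10->E, B9->T; covered: B1=T, B1=F, B2=F, B3=S, B4=F, B5=E, B6=T, B7=S, B8=F, B9=T, B10=E
#8 (m=-2, v=-3) -> B1->T, B1->T, B1->F, B3->S, B2->F, B5->S, B4->T, B10->E, B9->F, B11->T; covered: B1=T, B1=F, B2=F, B3=S, B4=T, B5=S, B9=F, B10=E, B11=T
#9 (m=0, v=-4) -> B1->T, B1->T, B1->F, B3->S, B2->F, B5->S, B4->T, B10->E, B9->T; covered: B1=T, B1=F, B2=F, B3=S, B4=T, B5=S, B9=T, B10=E
#10 (m=0, v=-2) -> B1->T, B1->T, B1->F, B3->S, B2->F, B5->S, B4->T, B10->E, B9->T; covered: B1=T, B1=F, B2=F, B3=S, B4=T, B5=S, B9=T, B10=E
union over all inputs: B1=T, B1=F, B2=F, B3=S, B4=T, B4=F, B5=S, B5=E, B6=T, B7=S, B8=F, B9=T, B9=F, B10=S, B10=E, B11=T (16 outcomes)
checked all size-1 subsets: none covers 16 outcomes (max 11/16)
checked all size-2 subsets: none covers 16 outcomes (max 15/16)
the canonical winner is {2, 3, 4}: size 3, full 16-outcome coverage, earliest index list among size-3 covers

Answer: 3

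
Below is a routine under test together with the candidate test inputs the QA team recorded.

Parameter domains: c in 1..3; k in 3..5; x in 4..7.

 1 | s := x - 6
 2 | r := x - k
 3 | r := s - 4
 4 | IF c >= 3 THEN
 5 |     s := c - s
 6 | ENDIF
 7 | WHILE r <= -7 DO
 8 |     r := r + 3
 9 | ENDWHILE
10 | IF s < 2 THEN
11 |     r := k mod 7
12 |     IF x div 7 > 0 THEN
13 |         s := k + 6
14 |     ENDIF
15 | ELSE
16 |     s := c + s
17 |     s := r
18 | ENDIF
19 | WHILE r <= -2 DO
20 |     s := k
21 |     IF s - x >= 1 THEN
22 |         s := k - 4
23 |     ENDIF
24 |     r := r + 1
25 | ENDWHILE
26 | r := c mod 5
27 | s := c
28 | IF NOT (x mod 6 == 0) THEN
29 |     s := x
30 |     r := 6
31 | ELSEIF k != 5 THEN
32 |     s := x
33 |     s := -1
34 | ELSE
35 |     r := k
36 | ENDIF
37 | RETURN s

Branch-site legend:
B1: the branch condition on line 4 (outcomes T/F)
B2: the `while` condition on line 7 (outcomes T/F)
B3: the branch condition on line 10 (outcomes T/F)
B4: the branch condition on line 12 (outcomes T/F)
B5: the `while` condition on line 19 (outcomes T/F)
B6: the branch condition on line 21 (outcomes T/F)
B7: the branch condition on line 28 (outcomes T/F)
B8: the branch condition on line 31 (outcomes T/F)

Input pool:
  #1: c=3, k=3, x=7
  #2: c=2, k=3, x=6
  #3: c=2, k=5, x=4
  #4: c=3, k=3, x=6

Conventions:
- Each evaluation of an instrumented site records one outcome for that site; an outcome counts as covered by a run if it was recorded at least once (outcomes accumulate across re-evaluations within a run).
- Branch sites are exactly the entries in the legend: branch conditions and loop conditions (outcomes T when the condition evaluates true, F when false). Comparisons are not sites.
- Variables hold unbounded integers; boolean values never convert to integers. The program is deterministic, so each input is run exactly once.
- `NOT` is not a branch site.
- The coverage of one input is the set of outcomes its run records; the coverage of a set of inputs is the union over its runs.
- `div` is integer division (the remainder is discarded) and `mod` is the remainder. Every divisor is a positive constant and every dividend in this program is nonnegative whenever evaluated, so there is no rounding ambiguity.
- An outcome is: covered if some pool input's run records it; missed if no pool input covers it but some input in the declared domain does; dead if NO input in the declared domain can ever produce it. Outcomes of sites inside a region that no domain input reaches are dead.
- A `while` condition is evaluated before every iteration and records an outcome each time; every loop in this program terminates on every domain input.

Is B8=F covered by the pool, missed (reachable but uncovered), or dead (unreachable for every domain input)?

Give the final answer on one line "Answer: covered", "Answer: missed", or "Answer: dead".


no pool input records B8=F
but domain input (c=1, k=5, x=6) does record it -> reachable, so missed
Answer: missed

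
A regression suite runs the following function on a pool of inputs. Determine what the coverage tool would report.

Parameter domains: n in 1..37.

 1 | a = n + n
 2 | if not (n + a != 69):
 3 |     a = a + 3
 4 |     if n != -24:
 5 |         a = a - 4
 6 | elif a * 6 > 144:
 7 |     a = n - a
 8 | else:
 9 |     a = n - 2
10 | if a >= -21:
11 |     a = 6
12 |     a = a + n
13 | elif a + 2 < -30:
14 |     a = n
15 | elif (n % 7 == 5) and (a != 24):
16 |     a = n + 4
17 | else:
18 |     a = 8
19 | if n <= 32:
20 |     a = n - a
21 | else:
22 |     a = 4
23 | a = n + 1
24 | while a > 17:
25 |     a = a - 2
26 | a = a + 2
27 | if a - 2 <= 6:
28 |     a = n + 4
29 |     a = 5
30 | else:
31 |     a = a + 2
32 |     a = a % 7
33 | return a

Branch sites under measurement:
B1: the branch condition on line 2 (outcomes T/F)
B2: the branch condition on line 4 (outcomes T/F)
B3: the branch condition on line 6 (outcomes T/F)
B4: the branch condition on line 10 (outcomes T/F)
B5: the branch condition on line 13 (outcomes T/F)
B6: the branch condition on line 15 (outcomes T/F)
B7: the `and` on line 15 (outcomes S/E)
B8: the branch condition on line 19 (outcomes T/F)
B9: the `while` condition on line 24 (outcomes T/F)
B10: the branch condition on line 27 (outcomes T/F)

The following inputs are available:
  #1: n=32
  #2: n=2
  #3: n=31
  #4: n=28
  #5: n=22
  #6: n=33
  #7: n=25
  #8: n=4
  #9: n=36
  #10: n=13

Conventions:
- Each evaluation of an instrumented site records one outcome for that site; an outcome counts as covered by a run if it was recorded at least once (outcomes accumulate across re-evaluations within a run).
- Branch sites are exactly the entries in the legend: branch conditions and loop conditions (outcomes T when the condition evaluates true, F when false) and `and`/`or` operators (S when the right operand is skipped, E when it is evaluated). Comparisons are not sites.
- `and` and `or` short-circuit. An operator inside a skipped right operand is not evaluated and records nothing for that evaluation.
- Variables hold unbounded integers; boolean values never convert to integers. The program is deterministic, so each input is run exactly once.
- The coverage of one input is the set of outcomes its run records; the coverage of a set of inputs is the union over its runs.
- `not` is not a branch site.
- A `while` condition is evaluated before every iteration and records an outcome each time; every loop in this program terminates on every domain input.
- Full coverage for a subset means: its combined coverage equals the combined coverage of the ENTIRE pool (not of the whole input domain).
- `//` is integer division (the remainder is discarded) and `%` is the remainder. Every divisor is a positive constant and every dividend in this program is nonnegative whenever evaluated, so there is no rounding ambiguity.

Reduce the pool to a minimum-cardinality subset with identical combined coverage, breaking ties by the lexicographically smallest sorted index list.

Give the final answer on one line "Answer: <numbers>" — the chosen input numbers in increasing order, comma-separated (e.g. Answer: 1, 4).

run #1 (n=32) records B1=F, B3=T, B4=F, B5=F, B6=F, B7=S, B8=T, B9=T, B9=F, B10=F
run #2 (n=2) records B1=F, B3=F, B4=T, B8=T, B9=F, B10=T
run #3 (n=31) records B1=F, B3=T, B4=F, B5=F, B6=F, B7=S, B8=T, B9=T, B9=F, B10=F
run #4 (n=28) records B1=F, B3=T, B4=F, B5=F, B6=F, B7=S, B8=T, B9=T, B9=F, B10=F
run #5 (n=22) records B1=F, B3=T, B4=F, B5=F, B6=F, B7=S, B8=T, B9=T, B9=F, B10=F
run #6 (n=33) records B1=F, B3=T, B4=F, B5=T, B8=F, B9=T, B9=F, B10=F
run #7 (n=25) records B1=F, B3=T, B4=F, B5=F, B6=F, B7=S, B8=T, B9=T, B9=F, B10=F
run #8 (n=4) records B1=F, B3=F, B4=T, B8=T, B9=F, B10=T
run #9 (n=36) records B1=F, B3=T, B4=F, B5=T, B8=F, B9=T, B9=F, B10=F
run #10 (n=13) records B1=F, B3=T, B4=T, B8=T, B9=F, B10=F
union over all inputs: B1=F, B3=T, B3=F, B4=T, B4=F, B5=T, B5=F, B6=F, B7=S, B8=T, B8=F, B9=T, B9=F, B10=T, B10=F (15 outcomes)
size 1 is not enough: best union over all size-1 subsets is 10/15
size 2 is not enough: best union over all size-2 subsets is 13/15
inputs {1, 2, 6} (size 3) cover everything; no size-3 subset with a lexicographically smaller index list covers all 15

Answer: 1, 2, 6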